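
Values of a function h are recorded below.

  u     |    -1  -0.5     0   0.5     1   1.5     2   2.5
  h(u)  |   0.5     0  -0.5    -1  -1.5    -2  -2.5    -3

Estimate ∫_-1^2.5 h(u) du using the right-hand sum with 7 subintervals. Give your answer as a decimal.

Δu = 0.5.
Sum = 0.5·[0 + (-0.5) + (-1) + (-1.5) + (-2) + (-2.5) + (-3)] = -5.25.

-5.25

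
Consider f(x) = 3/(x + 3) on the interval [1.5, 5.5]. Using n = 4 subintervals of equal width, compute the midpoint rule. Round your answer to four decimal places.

1.9036

Δx = (5.5 − 1.5)/4 = 1.
Midpoints: 2, 3, 4, 5.
f(2) = 0.6, f(3) = 0.5, f(4) = 3/7, f(5) = 0.375.
Sum = Δx · [f(2) + f(3) + f(4) + f(5)].
Sum ≈ 1.9036.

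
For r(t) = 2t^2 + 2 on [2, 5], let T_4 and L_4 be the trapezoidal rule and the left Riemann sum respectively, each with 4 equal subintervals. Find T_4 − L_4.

T_4 = 84.5625.
L_4 = 68.8125.
T_4 − L_4 = 15.75.

15.75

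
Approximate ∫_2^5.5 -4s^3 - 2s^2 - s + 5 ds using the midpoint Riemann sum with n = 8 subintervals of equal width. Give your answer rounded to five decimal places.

-997.64697

Δs = (5.5 − 2)/8 = 0.4375.
Midpoints: 2.21875, 2.65625, 3.09375, 3.53125, 3.96875, 4.40625, 4.84375, 5.28125.
f(2.21875) = -415783/8192, f(2.65625) = -710525/8192, f(3.09375) = -1111499/8192, f(3.53125) = -1635169/8192, f(3.96875) = -2297999/8192, f(4.40625) = -3116453/8192, f(4.84375) = -4106995/8192, f(5.28125) = -5286089/8192.
Sum = Δs · [f(2.21875) + f(2.65625) + f(3.09375) + ...].
Sum ≈ -997.64697.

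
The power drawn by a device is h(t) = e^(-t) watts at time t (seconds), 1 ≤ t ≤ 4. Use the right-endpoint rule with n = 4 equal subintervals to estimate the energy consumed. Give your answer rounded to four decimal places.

0.2347

Δt = (4 − 1)/4 = 0.75.
Right endpoints: 1.75, 2.5, 3.25, 4.
h(1.75) ≈ 0.1738, h(2.5) ≈ 0.0821, h(3.25) ≈ 0.0388, h(4) ≈ 0.0183.
Sum = Δt · [h(1.75) + h(2.5) + h(3.25) + h(4)].
Sum ≈ 0.2347.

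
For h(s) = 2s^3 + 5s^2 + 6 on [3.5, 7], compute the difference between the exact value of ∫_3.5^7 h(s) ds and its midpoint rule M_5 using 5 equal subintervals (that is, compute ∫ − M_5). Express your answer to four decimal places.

5.2165

Exact integral: ∫_3.5^7 h(s) ds ≈ 1646.677083.
M_5 = 1641.460625.
Error ≈ 1646.677083 − 1641.460625 ≈ 5.2165.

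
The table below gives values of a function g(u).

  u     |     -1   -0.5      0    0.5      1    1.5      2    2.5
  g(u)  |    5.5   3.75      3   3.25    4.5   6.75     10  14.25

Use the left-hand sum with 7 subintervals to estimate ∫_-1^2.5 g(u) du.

18.375

Δu = 0.5.
Sum = 0.5·[5.5 + 3.75 + 3 + 3.25 + 4.5 + 6.75 + 10] = 18.375.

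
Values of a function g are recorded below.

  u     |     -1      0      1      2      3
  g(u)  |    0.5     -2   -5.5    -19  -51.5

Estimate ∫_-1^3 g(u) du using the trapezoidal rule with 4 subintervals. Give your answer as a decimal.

Δu = 1.
T_4 = (1/2)·[0.5 + 2·(-2) + 2·(-5.5) + 2·(-19) + (-51.5)] = -52.

-52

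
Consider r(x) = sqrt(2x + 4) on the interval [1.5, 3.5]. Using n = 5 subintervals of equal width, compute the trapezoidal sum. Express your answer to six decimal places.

5.986519

Δx = (3.5 − 1.5)/5 = 0.4.
r(1.5) ≈ 2.645751, r(1.9) ≈ 2.792848, r(2.3) ≈ 2.932576, r(2.7) ≈ 3.065942, r(3.1) ≈ 3.193744, r(3.5) ≈ 3.316625.
T_5 = (Δx/2)·[r(x_0) + 2r(x_1) + ... + 2r(x_{4}) + r(x_5)].
Sum ≈ 5.986519.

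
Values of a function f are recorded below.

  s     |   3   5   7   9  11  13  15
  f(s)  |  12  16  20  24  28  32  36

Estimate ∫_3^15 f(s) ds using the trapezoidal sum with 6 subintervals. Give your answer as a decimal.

Δs = 2.
T_6 = (2/2)·[12 + 2·16 + 2·20 + 2·24 + 2·28 + 2·32 + 36] = 288.

288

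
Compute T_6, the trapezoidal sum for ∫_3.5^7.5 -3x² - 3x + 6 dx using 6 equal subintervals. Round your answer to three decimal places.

Δx = (7.5 − 3.5)/6 = 2/3.
f(3.5) = -41.25, f(25/6) = -703/12, f(29/6) = -943/12, f(5.5) = -101.25, f(37/6) = -1519/12, f(41/6) = -1855/12, f(7.5) = -185.25.
T_6 = (Δx/2)·[f(x_0) + 2f(x_1) + ... + 2f(x_{5}) + f(x_6)].
Sum ≈ -421.889.

-421.889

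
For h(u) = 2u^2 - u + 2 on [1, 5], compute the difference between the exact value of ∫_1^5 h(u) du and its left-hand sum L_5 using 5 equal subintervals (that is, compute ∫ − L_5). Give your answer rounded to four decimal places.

16.7467

Exact integral: ∫_1^5 h(u) du ≈ 78.666667.
L_5 = 61.92.
Error ≈ 78.666667 − 61.92 ≈ 16.7467.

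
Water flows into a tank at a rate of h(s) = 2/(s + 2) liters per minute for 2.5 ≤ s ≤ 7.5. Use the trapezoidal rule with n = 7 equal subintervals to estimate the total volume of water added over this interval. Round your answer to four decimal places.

1.4977

Δs = (7.5 − 2.5)/7 = 5/7.
h(2.5) = 4/9, h(45/14) = 28/73, h(55/14) = 28/83, h(65/14) = 28/93, h(75/14) = 28/103, h(85/14) = 28/113, h(95/14) = 28/123, h(7.5) = 4/19.
T_7 = (Δs/2)·[h(s_0) + 2h(s_1) + ... + 2h(s_{6}) + h(s_7)].
Sum ≈ 1.4977.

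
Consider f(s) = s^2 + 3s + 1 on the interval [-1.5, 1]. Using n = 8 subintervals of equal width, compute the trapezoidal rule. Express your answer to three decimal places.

2.124

Δs = (1 − (-1.5))/8 = 0.3125.
f(-1.5) = -1.25, f(-1.1875) = -1.15234375, f(-0.875) = -0.859375, f(-0.5625) = -0.37109375, f(-0.25) = 0.3125, f(0.0625) = 1.19140625, f(0.375) = 2.265625, f(0.6875) = 3.53515625, f(1) = 5.
T_8 = (Δs/2)·[f(s_0) + 2f(s_1) + ... + 2f(s_{7}) + f(s_8)].
Sum ≈ 2.124.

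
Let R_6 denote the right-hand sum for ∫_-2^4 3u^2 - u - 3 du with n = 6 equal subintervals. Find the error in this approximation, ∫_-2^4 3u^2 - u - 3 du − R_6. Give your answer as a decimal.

Exact integral: ∫_-2^4 f(u) du = 48.
R_6 = 66.
Error = 48 − 66 = -18.

-18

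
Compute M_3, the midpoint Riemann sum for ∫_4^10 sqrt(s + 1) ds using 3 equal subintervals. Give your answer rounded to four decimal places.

Δs = (10 − 4)/3 = 2.
Midpoints: 5, 7, 9.
f(5) ≈ 2.4495, f(7) ≈ 2.8284, f(9) ≈ 3.1623.
Sum = Δs · [f(5) + f(7) + f(9)].
Sum ≈ 16.8804.

16.8804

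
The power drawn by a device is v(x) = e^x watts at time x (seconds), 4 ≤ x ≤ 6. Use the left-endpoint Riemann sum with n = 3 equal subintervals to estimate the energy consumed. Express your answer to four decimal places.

Δx = (6 − 4)/3 = 2/3.
Left endpoints: 4, 14/3, 16/3.
v(4) ≈ 54.5982, v(14/3) ≈ 106.3427, v(16/3) ≈ 207.1272.
Sum = Δx · [v(4) + v(14/3) + v(16/3)].
Sum ≈ 245.3787.

245.3787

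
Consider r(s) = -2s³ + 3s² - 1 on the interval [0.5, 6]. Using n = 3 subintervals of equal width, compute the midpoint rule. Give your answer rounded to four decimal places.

Δs = (6 − 0.5)/3 = 11/6.
Midpoints: 17/12, 3.25, 61/12.
r(17/12) = -575/864, r(3.25) = -37.96875, r(61/12) = -160867/864.
Sum = Δs · [r(17/12) + r(3.25) + r(61/12)].
Sum ≈ -412.1753.

-412.1753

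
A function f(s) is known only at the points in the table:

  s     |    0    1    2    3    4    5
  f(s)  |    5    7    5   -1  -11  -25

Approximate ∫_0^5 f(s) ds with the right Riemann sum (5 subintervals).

-25

Δs = 1.
Sum = 1·[7 + 5 + (-1) + (-11) + (-25)] = -25.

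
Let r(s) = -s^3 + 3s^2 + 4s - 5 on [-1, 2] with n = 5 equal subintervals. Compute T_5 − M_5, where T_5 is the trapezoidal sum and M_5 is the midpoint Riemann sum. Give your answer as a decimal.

0.405

T_5 = -3.48.
M_5 = -3.885.
T_5 − M_5 = 0.405.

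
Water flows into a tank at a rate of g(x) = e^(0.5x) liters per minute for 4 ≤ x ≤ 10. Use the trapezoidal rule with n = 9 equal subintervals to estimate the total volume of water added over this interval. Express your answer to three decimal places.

Δx = (10 − 4)/9 = 2/3.
g(4) ≈ 7.389, g(14/3) ≈ 10.312, g(16/3) ≈ 14.392, g(6) ≈ 20.086, g(20/3) ≈ 28.032, g(22/3) ≈ 39.121, g(8) ≈ 54.598, g(26/3) ≈ 76.198, g(28/3) ≈ 106.343, g(10) ≈ 148.413.
T_9 = (Δx/2)·[g(x_0) + 2g(x_1) + ... + 2g(x_{8}) + g(x_9)].
Sum ≈ 284.655.

284.655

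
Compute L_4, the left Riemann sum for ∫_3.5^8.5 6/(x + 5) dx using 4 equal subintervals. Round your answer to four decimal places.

Δx = (8.5 − 3.5)/4 = 1.25.
Left endpoints: 3.5, 4.75, 6, 7.25.
f(3.5) = 12/17, f(4.75) = 8/13, f(6) = 6/11, f(7.25) = 24/49.
Sum = Δx · [f(3.5) + f(4.75) + f(6) + f(7.25)].
Sum ≈ 2.9456.

2.9456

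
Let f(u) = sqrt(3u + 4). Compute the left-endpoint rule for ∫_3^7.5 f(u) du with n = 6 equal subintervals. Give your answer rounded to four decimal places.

19.3147

Δu = (7.5 − 3)/6 = 0.75.
Left endpoints: 3, 3.75, 4.5, 5.25, 6, 6.75.
f(3) ≈ 3.6056, f(3.75) ≈ 3.9051, f(4.5) ≈ 4.1833, f(5.25) ≈ 4.4441, f(6) ≈ 4.6904, f(6.75) ≈ 4.9244.
Sum = Δu · [f(3) + f(3.75) + f(4.5) + ...].
Sum ≈ 19.3147.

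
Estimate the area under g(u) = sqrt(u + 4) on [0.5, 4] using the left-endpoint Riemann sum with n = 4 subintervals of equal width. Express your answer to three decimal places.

8.408

Δu = (4 − 0.5)/4 = 0.875.
Left endpoints: 0.5, 1.375, 2.25, 3.125.
g(0.5) ≈ 2.121, g(1.375) ≈ 2.318, g(2.25) ≈ 2.500, g(3.125) ≈ 2.669.
Sum = Δu · [g(0.5) + g(1.375) + g(2.25) + g(3.125)].
Sum ≈ 8.408.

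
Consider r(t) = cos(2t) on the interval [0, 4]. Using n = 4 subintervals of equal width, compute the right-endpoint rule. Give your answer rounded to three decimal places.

-0.255

Δt = (4 − 0)/4 = 1.
Right endpoints: 1, 2, 3, 4.
r(1) ≈ -0.416, r(2) ≈ -0.654, r(3) ≈ 0.960, r(4) ≈ -0.146.
Sum = Δt · [r(1) + r(2) + r(3) + r(4)].
Sum ≈ -0.255.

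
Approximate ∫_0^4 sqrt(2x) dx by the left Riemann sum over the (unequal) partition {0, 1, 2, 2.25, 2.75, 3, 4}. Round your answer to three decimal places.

Subinterval widths: 1, 1, 0.25, 0.5, 0.25, 1.
Left endpoints: 0, 1, 2, 2.25, 2.75, 3.
f(0) ≈ 0.000, f(1) ≈ 1.414, f(2) ≈ 2.000, f(2.25) ≈ 2.121, f(2.75) ≈ 2.345, f(3) ≈ 2.449.
Sum = Σ Δx_i · f(x_i).
Sum ≈ 6.011.

6.011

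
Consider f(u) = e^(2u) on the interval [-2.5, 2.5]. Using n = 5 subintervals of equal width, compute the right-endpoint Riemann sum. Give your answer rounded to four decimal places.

171.6346

Δu = (2.5 − (-2.5))/5 = 1.
Right endpoints: -1.5, -0.5, 0.5, 1.5, 2.5.
f(-1.5) ≈ 0.0498, f(-0.5) ≈ 0.3679, f(0.5) ≈ 2.7183, f(1.5) ≈ 20.0855, f(2.5) ≈ 148.4132.
Sum = Δu · [f(-1.5) + f(-0.5) + f(0.5) + f(1.5) + f(2.5)].
Sum ≈ 171.6346.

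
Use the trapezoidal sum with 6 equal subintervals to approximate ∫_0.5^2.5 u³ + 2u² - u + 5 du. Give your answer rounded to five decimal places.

27.32407

Δu = (2.5 − 0.5)/6 = 1/3.
f(0.5) = 5.125, f(5/6) = 1325/216, f(7/6) = 1759/216, f(1.5) = 11.375, f(11/6) = 3467/216, f(13/6) = 4837/216, f(2.5) = 30.625.
T_6 = (Δu/2)·[f(u_0) + 2f(u_1) + ... + 2f(u_{5}) + f(u_6)].
Sum ≈ 27.32407.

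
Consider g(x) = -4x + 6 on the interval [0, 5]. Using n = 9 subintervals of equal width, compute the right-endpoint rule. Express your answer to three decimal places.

-25.556

Δx = (5 − 0)/9 = 5/9.
Right endpoints: 5/9, 10/9, 5/3, 20/9, 25/9, 10/3, 35/9, 40/9, 5.
g(5/9) = 34/9, g(10/9) = 14/9, g(5/3) = -2/3, g(20/9) = -26/9, g(25/9) = -46/9, g(10/3) = -22/3, g(35/9) = -86/9, g(40/9) = -106/9, g(5) = -14.
Sum = Δx · [g(5/9) + g(10/9) + g(5/3) + ...].
Sum ≈ -25.556.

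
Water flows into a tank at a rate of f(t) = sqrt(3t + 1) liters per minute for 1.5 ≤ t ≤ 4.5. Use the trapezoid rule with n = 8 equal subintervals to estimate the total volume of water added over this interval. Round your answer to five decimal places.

9.40062

Δt = (4.5 − 1.5)/8 = 0.375.
f(1.5) ≈ 2.34521, f(1.875) ≈ 2.57391, f(2.25) ≈ 2.78388, f(2.625) ≈ 2.97909, f(3) ≈ 3.16228, f(3.375) ≈ 3.33542, f(3.75) ≈ 3.50000, f(4.125) ≈ 3.65718, f(4.5) ≈ 3.80789.
T_8 = (Δt/2)·[f(t_0) + 2f(t_1) + ... + 2f(t_{7}) + f(t_8)].
Sum ≈ 9.40062.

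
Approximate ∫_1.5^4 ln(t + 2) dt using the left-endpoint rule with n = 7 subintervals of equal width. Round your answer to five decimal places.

Δt = (4 − 1.5)/7 = 5/14.
Left endpoints: 1.5, 13/7, 31/14, 18/7, 41/14, 23/7, 51/14.
f(1.5) ≈ 1.25276, f(13/7) ≈ 1.34993, f(31/14) ≈ 1.43848, f(18/7) ≈ 1.51983, f(41/14) ≈ 1.59505, f(23/7) ≈ 1.66501, f(51/14) ≈ 1.73039.
Sum = Δt · [f(1.5) + f(13/7) + f(31/14) + ...].
Sum ≈ 3.76837.

3.76837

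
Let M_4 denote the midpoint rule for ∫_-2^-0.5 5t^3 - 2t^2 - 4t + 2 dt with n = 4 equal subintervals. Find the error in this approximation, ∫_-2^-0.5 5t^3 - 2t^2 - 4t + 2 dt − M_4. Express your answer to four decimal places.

Exact integral: ∫_-2^-0.5 f(t) dt = -14.671875.
M_4 ≈ -14.307129.
Error ≈ -14.671875 − (-14.307129) ≈ -0.3647.

-0.3647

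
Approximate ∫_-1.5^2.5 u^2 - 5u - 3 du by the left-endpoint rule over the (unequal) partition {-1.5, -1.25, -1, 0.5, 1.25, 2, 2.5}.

-6.8125

Subinterval widths: 0.25, 0.25, 1.5, 0.75, 0.75, 0.5.
Left endpoints: -1.5, -1.25, -1, 0.5, 1.25, 2.
f(-1.5) = 6.75, f(-1.25) = 4.8125, f(-1) = 3, f(0.5) = -5.25, f(1.25) = -7.6875, f(2) = -9.
Sum = Σ Δu_i · f(u_i).
Sum = -6.8125.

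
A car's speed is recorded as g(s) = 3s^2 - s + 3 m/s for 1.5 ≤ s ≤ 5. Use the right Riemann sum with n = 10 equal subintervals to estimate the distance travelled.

132.295625

Δs = (5 − 1.5)/10 = 0.35.
Right endpoints: 1.85, 2.2, 2.55, 2.9, 3.25, 3.6, 3.95, 4.3, 4.65, 5.
g(1.85) = 11.4175, g(2.2) = 15.32, g(2.55) = 19.9575, g(2.9) = 25.33, g(3.25) = 31.4375, g(3.6) = 38.28, g(3.95) = 45.8575, g(4.3) = 54.17, g(4.65) = 63.2175, g(5) = 73.
Sum = Δs · [g(1.85) + g(2.2) + g(2.55) + ...].
Sum = 132.295625.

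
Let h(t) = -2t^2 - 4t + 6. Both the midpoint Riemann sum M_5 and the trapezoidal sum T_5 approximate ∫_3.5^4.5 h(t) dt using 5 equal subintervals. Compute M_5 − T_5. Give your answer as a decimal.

M_5 = -42.16.
T_5 = -42.18.
M_5 − T_5 = 0.02.

0.02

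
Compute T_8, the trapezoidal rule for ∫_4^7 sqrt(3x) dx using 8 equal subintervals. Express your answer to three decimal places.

Δx = (7 − 4)/8 = 0.375.
f(4) ≈ 3.464, f(4.375) ≈ 3.623, f(4.75) ≈ 3.775, f(5.125) ≈ 3.921, f(5.5) ≈ 4.062, f(5.875) ≈ 4.198, f(6.25) ≈ 4.330, f(6.625) ≈ 4.458, f(7) ≈ 4.583.
T_8 = (Δx/2)·[f(x_0) + 2f(x_1) + ... + 2f(x_{7}) + f(x_8)].
Sum ≈ 12.147.

12.147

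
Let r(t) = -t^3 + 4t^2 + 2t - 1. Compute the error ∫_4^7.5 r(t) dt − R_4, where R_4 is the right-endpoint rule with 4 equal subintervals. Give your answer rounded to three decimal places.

88.988

Exact integral: ∫_4^7.5 r(t) dt ≈ -213.09896.
R_4 ≈ -302.08691.
Error ≈ -213.09896 − (-302.08691) ≈ 88.988.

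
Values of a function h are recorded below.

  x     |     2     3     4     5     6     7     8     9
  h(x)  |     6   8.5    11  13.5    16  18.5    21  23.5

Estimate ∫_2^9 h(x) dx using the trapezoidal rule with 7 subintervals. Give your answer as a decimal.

Δx = 1.
T_7 = (1/2)·[6 + 2·8.5 + 2·11 + 2·13.5 + 2·16 + 2·18.5 + 2·21 + 23.5] = 103.25.

103.25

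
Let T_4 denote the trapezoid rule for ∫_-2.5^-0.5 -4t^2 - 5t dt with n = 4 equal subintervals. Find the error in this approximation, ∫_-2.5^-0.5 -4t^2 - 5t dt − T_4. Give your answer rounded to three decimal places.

Exact integral: ∫_-2.5^-0.5 f(t) dt ≈ -5.66667.
T_4 = -6.
Error ≈ -5.66667 − (-6) ≈ 0.333.

0.333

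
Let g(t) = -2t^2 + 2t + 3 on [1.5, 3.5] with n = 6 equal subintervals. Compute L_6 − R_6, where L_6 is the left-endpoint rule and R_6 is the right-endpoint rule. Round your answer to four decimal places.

5.3333

L_6 ≈ -7.740741.
R_6 ≈ -13.074074.
L_6 − R_6 ≈ 5.3333.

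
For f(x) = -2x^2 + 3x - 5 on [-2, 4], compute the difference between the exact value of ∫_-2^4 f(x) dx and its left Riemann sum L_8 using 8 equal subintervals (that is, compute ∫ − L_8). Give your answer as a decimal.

-1.125

Exact integral: ∫_-2^4 f(x) dx = -60.
L_8 = -58.875.
Error = -60 − (-58.875) = -1.125.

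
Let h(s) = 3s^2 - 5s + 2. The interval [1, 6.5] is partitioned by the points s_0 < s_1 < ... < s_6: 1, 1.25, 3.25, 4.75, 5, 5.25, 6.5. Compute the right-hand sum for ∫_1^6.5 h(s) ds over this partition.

251.8125

Subinterval widths: 0.25, 2, 1.5, 0.25, 0.25, 1.25.
Right endpoints: 1.25, 3.25, 4.75, 5, 5.25, 6.5.
h(1.25) = 0.4375, h(3.25) = 17.4375, h(4.75) = 45.9375, h(5) = 52, h(5.25) = 58.4375, h(6.5) = 96.25.
Sum = Σ Δs_i · h(s_i).
Sum = 251.8125.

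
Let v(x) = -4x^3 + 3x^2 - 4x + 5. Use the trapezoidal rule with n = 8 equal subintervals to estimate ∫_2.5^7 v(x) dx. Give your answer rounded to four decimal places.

-2110.3770

Δx = (7 − 2.5)/8 = 0.5625.
v(2.5) = -48.75, v(3.0625) = -96261/1024, v(3.625) = -160.6171875, v(4.1875) = -258927/1024, v(4.75) = -375, v(5.3125) = -544065/1024, v(5.875) = -726.0703125, v(6.4375) = -986667/1024, v(7) = -1248.
T_8 = (Δx/2)·[v(x_0) + 2v(x_1) + ... + 2v(x_{7}) + v(x_8)].
Sum ≈ -2110.3770.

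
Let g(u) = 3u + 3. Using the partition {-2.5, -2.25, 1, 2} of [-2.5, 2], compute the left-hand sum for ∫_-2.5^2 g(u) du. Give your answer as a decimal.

-7.3125

Subinterval widths: 0.25, 3.25, 1.
Left endpoints: -2.5, -2.25, 1.
g(-2.5) = -4.5, g(-2.25) = -3.75, g(1) = 6.
Sum = Σ Δu_i · g(u_i).
Sum = -7.3125.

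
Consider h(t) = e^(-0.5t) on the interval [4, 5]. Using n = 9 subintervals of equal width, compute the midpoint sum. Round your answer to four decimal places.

Δt = (5 − 4)/9 = 1/9.
Midpoints: 73/18, 25/6, 77/18, 79/18, 4.5, 83/18, 85/18, 29/6, 89/18.
h(73/18) ≈ 0.1316, h(25/6) ≈ 0.1245, h(77/18) ≈ 0.1178, h(79/18) ≈ 0.1114, h(4.5) ≈ 0.1054, h(83/18) ≈ 0.0997, h(85/18) ≈ 0.0943, h(29/6) ≈ 0.0892, h(89/18) ≈ 0.0844.
Sum = Δt · [h(73/18) + h(25/6) + h(77/18) + ...].
Sum ≈ 0.1065.

0.1065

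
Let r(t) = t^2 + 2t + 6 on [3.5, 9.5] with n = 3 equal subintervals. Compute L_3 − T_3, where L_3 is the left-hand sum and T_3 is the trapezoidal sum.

L_3 = 299.5.
T_3 = 389.5.
L_3 − T_3 = -90.

-90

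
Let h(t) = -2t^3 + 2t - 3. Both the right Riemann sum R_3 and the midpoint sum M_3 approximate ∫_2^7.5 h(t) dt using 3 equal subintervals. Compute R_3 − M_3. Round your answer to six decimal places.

-880.401042

R_3 ≈ -2374.77777778.
M_3 ≈ -1494.37673611.
R_3 − M_3 ≈ -880.401042.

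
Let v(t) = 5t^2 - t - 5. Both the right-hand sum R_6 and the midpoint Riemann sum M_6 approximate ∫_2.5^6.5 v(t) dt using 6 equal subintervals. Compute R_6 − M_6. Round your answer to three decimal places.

60.889

R_6 ≈ 453.81481.
M_6 ≈ 392.92593.
R_6 − M_6 ≈ 60.889.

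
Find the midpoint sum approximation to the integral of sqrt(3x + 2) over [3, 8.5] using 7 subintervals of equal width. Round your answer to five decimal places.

23.94390

Δx = (8.5 − 3)/7 = 11/14.
Midpoints: 95/28, 117/28, 139/28, 5.75, 183/28, 205/28, 227/28.
f(95/28) ≈ 3.48978, f(117/28) ≈ 3.81257, f(139/28) ≈ 4.11009, f(5.75) ≈ 4.38748, f(183/28) ≈ 4.64835, f(205/28) ≈ 4.89533, f(227/28) ≈ 5.13044.
Sum = Δx · [f(95/28) + f(117/28) + f(139/28) + ...].
Sum ≈ 23.94390.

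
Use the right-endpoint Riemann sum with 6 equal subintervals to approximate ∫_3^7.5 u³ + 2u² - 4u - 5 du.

Δu = (7.5 − 3)/6 = 0.75.
Right endpoints: 3.75, 4.5, 5.25, 6, 6.75, 7.5.
f(3.75) = 60.859375, f(4.5) = 108.625, f(5.25) = 173.828125, f(6) = 259, f(6.75) = 366.671875, f(7.5) = 499.375.
Sum = Δu · [f(3.75) + f(4.5) + f(5.25) + ...].
Sum = 1101.26953125.

1101.26953125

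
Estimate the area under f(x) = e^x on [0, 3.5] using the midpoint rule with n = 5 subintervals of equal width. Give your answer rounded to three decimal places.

31.469

Δx = (3.5 − 0)/5 = 0.7.
Midpoints: 0.35, 1.05, 1.75, 2.45, 3.15.
f(0.35) ≈ 1.419, f(1.05) ≈ 2.858, f(1.75) ≈ 5.755, f(2.45) ≈ 11.588, f(3.15) ≈ 23.336.
Sum = Δx · [f(0.35) + f(1.05) + f(1.75) + f(2.45) + f(3.15)].
Sum ≈ 31.469.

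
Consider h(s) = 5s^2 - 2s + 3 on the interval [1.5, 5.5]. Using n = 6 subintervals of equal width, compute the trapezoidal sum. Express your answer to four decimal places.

257.1481

Δs = (5.5 − 1.5)/6 = 2/3.
h(1.5) = 11.25, h(13/6) = 797/36, h(17/6) = 1349/36, h(3.5) = 57.25, h(25/6) = 2933/36, h(29/6) = 3965/36, h(5.5) = 143.25.
T_6 = (Δs/2)·[h(s_0) + 2h(s_1) + ... + 2h(s_{5}) + h(s_6)].
Sum ≈ 257.1481.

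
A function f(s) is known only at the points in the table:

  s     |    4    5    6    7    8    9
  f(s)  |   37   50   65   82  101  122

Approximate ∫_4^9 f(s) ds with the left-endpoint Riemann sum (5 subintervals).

335

Δs = 1.
Sum = 1·[37 + 50 + 65 + 82 + 101] = 335.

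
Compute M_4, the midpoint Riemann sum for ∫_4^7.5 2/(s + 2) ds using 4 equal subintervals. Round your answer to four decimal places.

Δs = (7.5 − 4)/4 = 0.875.
Midpoints: 4.4375, 5.3125, 6.1875, 7.0625.
f(4.4375) = 32/103, f(5.3125) = 32/117, f(6.1875) = 32/131, f(7.0625) = 32/145.
Sum = Δs · [f(4.4375) + f(5.3125) + f(6.1875) + f(7.0625)].
Sum ≈ 0.9180.

0.9180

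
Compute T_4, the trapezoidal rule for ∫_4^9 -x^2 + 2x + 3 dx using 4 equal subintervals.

-142.96875

Δx = (9 − 4)/4 = 1.25.
f(4) = -5, f(5.25) = -14.0625, f(6.5) = -26.25, f(7.75) = -41.5625, f(9) = -60.
T_4 = (Δx/2)·[f(x_0) + 2f(x_1) + 2f(x_2) + 2f(x_3) + f(x_4)].
Sum = -142.96875.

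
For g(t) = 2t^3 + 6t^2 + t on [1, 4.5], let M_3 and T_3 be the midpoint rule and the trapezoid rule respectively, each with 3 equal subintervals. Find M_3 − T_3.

M_3 ≈ 385.47396.
T_3 ≈ 412.27083.
M_3 − T_3 = -26.796875.

-26.796875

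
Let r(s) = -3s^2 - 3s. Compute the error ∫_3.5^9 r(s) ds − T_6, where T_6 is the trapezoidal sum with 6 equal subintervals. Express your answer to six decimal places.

Exact integral: ∫_3.5^9 r(s) ds = -789.25.
T_6 ≈ -791.56076389.
Error ≈ -789.25 − (-791.56076389) ≈ 2.310764.

2.310764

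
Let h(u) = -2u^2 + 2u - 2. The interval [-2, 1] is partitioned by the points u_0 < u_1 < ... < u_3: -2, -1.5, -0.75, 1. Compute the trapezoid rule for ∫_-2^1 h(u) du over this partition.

Subinterval widths: 0.5, 0.75, 1.75.
h(-2) = -14, h(-1.5) = -9.5, h(-0.75) = -4.625, h(1) = -2.
On each subinterval the trapezoid contributes (Δu_i/2)·[h(u_{i-1}) + h(u_i)].
Sum = -16.96875.

-16.96875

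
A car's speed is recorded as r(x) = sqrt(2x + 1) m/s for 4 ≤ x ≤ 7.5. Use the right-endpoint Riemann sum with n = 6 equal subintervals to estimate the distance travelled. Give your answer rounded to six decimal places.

12.622638

Δx = (7.5 − 4)/6 = 7/12.
Right endpoints: 55/12, 31/6, 5.75, 19/3, 83/12, 7.5.
r(55/12) ≈ 3.188521, r(31/6) ≈ 3.366502, r(5.75) ≈ 3.535534, r(19/3) ≈ 3.696846, r(83/12) ≈ 3.851407, r(7.5) ≈ 4.000000.
Sum = Δx · [r(55/12) + r(31/6) + r(5.75) + ...].
Sum ≈ 12.622638.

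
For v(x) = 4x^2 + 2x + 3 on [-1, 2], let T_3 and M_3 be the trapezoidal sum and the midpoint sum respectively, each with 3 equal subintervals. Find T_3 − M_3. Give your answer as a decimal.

3

T_3 = 26.
M_3 = 23.
T_3 − M_3 = 3.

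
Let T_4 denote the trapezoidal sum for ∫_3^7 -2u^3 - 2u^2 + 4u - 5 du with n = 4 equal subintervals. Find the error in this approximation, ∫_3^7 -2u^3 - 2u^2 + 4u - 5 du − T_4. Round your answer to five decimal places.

Exact integral: ∫_3^7 f(u) du ≈ -1310.6666667.
T_4 = -1332.
Error ≈ -1310.6666667 − (-1332) ≈ 21.33333.

21.33333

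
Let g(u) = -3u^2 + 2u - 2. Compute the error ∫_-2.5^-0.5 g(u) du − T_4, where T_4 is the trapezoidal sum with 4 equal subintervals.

Exact integral: ∫_-2.5^-0.5 g(u) du = -25.5.
T_4 = -25.75.
Error = -25.5 − (-25.75) = 0.25.

0.25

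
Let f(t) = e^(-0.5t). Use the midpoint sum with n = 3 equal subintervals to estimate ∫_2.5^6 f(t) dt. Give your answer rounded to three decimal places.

0.467

Δt = (6 − 2.5)/3 = 7/6.
Midpoints: 37/12, 4.25, 65/12.
f(37/12) ≈ 0.214, f(4.25) ≈ 0.119, f(65/12) ≈ 0.067.
Sum = Δt · [f(37/12) + f(4.25) + f(65/12)].
Sum ≈ 0.467.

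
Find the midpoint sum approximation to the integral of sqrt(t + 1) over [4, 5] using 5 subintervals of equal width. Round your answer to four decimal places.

Δt = (5 − 4)/5 = 0.2.
Midpoints: 4.1, 4.3, 4.5, 4.7, 4.9.
f(4.1) ≈ 2.2583, f(4.3) ≈ 2.3022, f(4.5) ≈ 2.3452, f(4.7) ≈ 2.3875, f(4.9) ≈ 2.4290.
Sum = Δt · [f(4.1) + f(4.3) + f(4.5) + f(4.7) + f(4.9)].
Sum ≈ 2.3444.

2.3444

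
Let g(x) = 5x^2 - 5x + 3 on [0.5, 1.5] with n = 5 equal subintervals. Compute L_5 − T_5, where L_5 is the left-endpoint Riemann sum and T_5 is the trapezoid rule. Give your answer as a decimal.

L_5 = 2.95.
T_5 = 3.45.
L_5 − T_5 = -0.5.

-0.5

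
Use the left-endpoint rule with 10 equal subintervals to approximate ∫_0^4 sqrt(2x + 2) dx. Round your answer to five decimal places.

Δx = (4 − 0)/10 = 0.4.
Left endpoints: 0, 0.4, 0.8, 1.2, 1.6, 2, 2.4, 2.8, 3.2, 3.6.
f(0) ≈ 1.41421, f(0.4) ≈ 1.67332, f(0.8) ≈ 1.89737, f(1.2) ≈ 2.09762, f(1.6) ≈ 2.28035, f(2) ≈ 2.44949, f(2.4) ≈ 2.60768, f(2.8) ≈ 2.75681, f(3.2) ≈ 2.89828, f(3.6) ≈ 3.03315.
Sum = Δx · [f(0) + f(0.4) + f(0.8) + ...].
Sum ≈ 9.24331.

9.24331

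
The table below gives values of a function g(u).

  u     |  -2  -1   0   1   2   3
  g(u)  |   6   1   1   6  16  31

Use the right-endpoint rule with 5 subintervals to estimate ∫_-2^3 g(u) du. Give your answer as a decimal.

Δu = 1.
Sum = 1·[1 + 1 + 6 + 16 + 31] = 55.

55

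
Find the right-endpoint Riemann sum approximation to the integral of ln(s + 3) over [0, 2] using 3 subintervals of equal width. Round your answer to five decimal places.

2.91671

Δs = (2 − 0)/3 = 2/3.
Right endpoints: 2/3, 4/3, 2.
f(2/3) ≈ 1.29928, f(4/3) ≈ 1.46634, f(2) ≈ 1.60944.
Sum = Δs · [f(2/3) + f(4/3) + f(2)].
Sum ≈ 2.91671.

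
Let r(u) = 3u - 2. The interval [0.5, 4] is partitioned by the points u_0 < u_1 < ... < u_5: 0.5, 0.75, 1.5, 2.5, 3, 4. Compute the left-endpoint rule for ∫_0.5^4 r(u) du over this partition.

12.3125

Subinterval widths: 0.25, 0.75, 1, 0.5, 1.
Left endpoints: 0.5, 0.75, 1.5, 2.5, 3.
r(0.5) = -0.5, r(0.75) = 0.25, r(1.5) = 2.5, r(2.5) = 5.5, r(3) = 7.
Sum = Σ Δu_i · r(u_i).
Sum = 12.3125.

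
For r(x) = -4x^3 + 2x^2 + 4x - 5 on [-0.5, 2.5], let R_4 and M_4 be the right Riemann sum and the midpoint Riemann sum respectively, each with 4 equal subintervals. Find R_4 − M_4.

R_4 = -48.9375.
M_4 = -30.09375.
R_4 − M_4 = -18.84375.

-18.84375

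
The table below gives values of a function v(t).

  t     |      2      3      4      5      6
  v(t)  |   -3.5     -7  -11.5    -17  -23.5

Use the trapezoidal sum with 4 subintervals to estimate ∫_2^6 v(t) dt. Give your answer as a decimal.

-49

Δt = 1.
T_4 = (1/2)·[(-3.5) + 2·(-7) + 2·(-11.5) + 2·(-17) + (-23.5)] = -49.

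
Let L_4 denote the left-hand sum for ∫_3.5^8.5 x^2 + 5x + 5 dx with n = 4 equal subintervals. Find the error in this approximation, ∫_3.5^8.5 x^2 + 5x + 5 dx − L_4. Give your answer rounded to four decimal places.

51.8229

Exact integral: ∫_3.5^8.5 f(x) dx ≈ 365.416667.
L_4 = 313.59375.
Error ≈ 365.416667 − 313.59375 ≈ 51.8229.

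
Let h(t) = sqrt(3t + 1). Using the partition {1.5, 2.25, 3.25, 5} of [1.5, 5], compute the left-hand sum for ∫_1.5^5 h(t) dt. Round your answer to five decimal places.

10.28055

Subinterval widths: 0.75, 1, 1.75.
Left endpoints: 1.5, 2.25, 3.25.
h(1.5) ≈ 2.34521, h(2.25) ≈ 2.78388, h(3.25) ≈ 3.27872.
Sum = Σ Δt_i · h(t_i).
Sum ≈ 10.28055.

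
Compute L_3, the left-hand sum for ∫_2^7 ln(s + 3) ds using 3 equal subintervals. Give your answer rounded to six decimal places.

Δs = (7 − 2)/3 = 5/3.
Left endpoints: 2, 11/3, 16/3.
f(2) ≈ 1.609438, f(11/3) ≈ 1.897120, f(16/3) ≈ 2.120264.
Sum = Δs · [f(2) + f(11/3) + f(16/3)].
Sum ≈ 9.378036.

9.378036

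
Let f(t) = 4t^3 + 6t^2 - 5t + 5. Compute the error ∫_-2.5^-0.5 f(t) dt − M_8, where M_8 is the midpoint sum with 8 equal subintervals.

Exact integral: ∫_-2.5^-0.5 f(t) dt = 17.
M_8 = 17.125.
Error = 17 − 17.125 = -0.125.

-0.125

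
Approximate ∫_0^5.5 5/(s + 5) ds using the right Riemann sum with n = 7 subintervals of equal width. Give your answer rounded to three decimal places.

3.512

Δs = (5.5 − 0)/7 = 11/14.
Right endpoints: 11/14, 11/7, 33/14, 22/7, 55/14, 33/7, 5.5.
f(11/14) = 70/81, f(11/7) = 35/46, f(33/14) = 70/103, f(22/7) = 35/57, f(55/14) = 0.56, f(33/7) = 35/68, f(5.5) = 10/21.
Sum = Δs · [f(11/14) + f(11/7) + f(33/14) + ...].
Sum ≈ 3.512.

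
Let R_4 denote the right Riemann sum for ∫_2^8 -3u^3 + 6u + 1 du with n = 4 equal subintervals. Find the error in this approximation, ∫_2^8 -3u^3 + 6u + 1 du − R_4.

Exact integral: ∫_2^8 f(u) du = -2874.
R_4 = -4082.25.
Error = -2874 − (-4082.25) = 1208.25.

1208.25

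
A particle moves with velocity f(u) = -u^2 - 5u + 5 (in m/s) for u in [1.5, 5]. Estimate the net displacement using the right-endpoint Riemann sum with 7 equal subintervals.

Δu = (5 − 1.5)/7 = 0.5.
Right endpoints: 2, 2.5, 3, 3.5, 4, 4.5, 5.
f(2) = -9, f(2.5) = -13.75, f(3) = -19, f(3.5) = -24.75, f(4) = -31, f(4.5) = -37.75, f(5) = -45.
Sum = Δu · [f(2) + f(2.5) + f(3) + ...].
Sum = -90.125.

-90.125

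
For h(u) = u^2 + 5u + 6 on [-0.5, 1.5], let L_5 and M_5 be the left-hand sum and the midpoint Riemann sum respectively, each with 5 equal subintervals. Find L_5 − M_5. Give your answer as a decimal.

-2.32

L_5 = 15.82.
M_5 = 18.14.
L_5 − M_5 = -2.32.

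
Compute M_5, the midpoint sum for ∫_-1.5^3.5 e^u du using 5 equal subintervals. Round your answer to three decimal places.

31.561

Δu = (3.5 − (-1.5))/5 = 1.
Midpoints: -1, 0, 1, 2, 3.
f(-1) ≈ 0.368, f(0) ≈ 1.000, f(1) ≈ 2.718, f(2) ≈ 7.389, f(3) ≈ 20.086.
Sum = Δu · [f(-1) + f(0) + f(1) + f(2) + f(3)].
Sum ≈ 31.561.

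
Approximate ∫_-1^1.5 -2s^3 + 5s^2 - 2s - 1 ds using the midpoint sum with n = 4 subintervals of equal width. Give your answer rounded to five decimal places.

1.22559

Δs = (1.5 − (-1))/4 = 0.625.
Midpoints: -0.6875, -0.0625, 0.5625, 1.1875.
f(-0.6875) = 6939/2048, f(-0.0625) = -1751/2048, f(0.5625) = -1841/2048, f(1.1875) = 669/2048.
Sum = Δs · [f(-0.6875) + f(-0.0625) + f(0.5625) + f(1.1875)].
Sum ≈ 1.22559.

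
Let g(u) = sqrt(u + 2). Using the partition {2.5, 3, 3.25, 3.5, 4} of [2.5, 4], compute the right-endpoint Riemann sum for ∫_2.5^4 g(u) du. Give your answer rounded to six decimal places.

Subinterval widths: 0.5, 0.25, 0.25, 0.5.
Right endpoints: 3, 3.25, 3.5, 4.
g(3) ≈ 2.236068, g(3.25) ≈ 2.291288, g(3.5) ≈ 2.345208, g(4) ≈ 2.449490.
Sum = Σ Δu_i · g(u_i).
Sum ≈ 3.501903.

3.501903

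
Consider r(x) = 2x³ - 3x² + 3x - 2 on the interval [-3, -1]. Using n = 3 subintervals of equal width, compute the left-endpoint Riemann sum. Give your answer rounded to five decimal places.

Δx = (-1 − (-3))/3 = 2/3.
Left endpoints: -3, -7/3, -5/3.
r(-3) = -92, r(-7/3) = -1370/27, r(-5/3) = -664/27.
Sum = Δx · [r(-3) + r(-7/3) + r(-5/3)].
Sum ≈ -111.55556.

-111.55556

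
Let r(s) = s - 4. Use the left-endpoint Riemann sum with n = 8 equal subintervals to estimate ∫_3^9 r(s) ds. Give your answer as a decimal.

Δs = (9 − 3)/8 = 0.75.
Left endpoints: 3, 3.75, 4.5, 5.25, 6, 6.75, 7.5, 8.25.
r(3) = -1, r(3.75) = -0.25, r(4.5) = 0.5, r(5.25) = 1.25, r(6) = 2, r(6.75) = 2.75, r(7.5) = 3.5, r(8.25) = 4.25.
Sum = Δs · [r(3) + r(3.75) + r(4.5) + ...].
Sum = 9.75.

9.75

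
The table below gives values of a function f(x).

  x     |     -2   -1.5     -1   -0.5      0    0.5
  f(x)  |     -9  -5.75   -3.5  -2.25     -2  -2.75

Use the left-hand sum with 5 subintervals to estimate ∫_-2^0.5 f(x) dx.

Δx = 0.5.
Sum = 0.5·[(-9) + (-5.75) + (-3.5) + (-2.25) + (-2)] = -11.25.

-11.25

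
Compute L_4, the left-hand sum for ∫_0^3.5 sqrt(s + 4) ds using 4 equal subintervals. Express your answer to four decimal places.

8.0323

Δs = (3.5 − 0)/4 = 0.875.
Left endpoints: 0, 0.875, 1.75, 2.625.
f(0) ≈ 2.0000, f(0.875) ≈ 2.2079, f(1.75) ≈ 2.3979, f(2.625) ≈ 2.5739.
Sum = Δs · [f(0) + f(0.875) + f(1.75) + f(2.625)].
Sum ≈ 8.0323.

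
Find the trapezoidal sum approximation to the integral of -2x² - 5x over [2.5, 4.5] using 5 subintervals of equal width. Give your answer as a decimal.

Δx = (4.5 − 2.5)/5 = 0.4.
f(2.5) = -25, f(2.9) = -31.32, f(3.3) = -38.28, f(3.7) = -45.88, f(4.1) = -54.12, f(4.5) = -63.
T_5 = (Δx/2)·[f(x_0) + 2f(x_1) + ... + 2f(x_{4}) + f(x_5)].
Sum = -85.44.

-85.44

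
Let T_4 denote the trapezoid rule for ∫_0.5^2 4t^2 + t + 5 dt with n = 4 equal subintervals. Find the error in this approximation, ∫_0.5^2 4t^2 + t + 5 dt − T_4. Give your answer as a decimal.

-0.140625

Exact integral: ∫_0.5^2 f(t) dt = 19.875.
T_4 = 20.015625.
Error = 19.875 − 20.015625 = -0.140625.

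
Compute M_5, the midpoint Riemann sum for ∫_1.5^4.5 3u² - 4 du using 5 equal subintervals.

75.48

Δu = (4.5 − 1.5)/5 = 0.6.
Midpoints: 1.8, 2.4, 3, 3.6, 4.2.
f(1.8) = 5.72, f(2.4) = 13.28, f(3) = 23, f(3.6) = 34.88, f(4.2) = 48.92.
Sum = Δu · [f(1.8) + f(2.4) + f(3) + f(3.6) + f(4.2)].
Sum = 75.48.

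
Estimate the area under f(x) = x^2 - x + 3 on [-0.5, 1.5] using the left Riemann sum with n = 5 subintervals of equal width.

6.22

Δx = (1.5 − (-0.5))/5 = 0.4.
Left endpoints: -0.5, -0.1, 0.3, 0.7, 1.1.
f(-0.5) = 3.75, f(-0.1) = 3.11, f(0.3) = 2.79, f(0.7) = 2.79, f(1.1) = 3.11.
Sum = Δx · [f(-0.5) + f(-0.1) + f(0.3) + f(0.7) + f(1.1)].
Sum = 6.22.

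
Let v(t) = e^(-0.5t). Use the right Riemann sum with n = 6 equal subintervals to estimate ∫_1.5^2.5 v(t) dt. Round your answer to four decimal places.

0.3565

Δt = (2.5 − 1.5)/6 = 1/6.
Right endpoints: 5/3, 11/6, 2, 13/6, 7/3, 2.5.
v(5/3) ≈ 0.4346, v(11/6) ≈ 0.3998, v(2) ≈ 0.3679, v(13/6) ≈ 0.3385, v(7/3) ≈ 0.3114, v(2.5) ≈ 0.2865.
Sum = Δt · [v(5/3) + v(11/6) + v(2) + ...].
Sum ≈ 0.3565.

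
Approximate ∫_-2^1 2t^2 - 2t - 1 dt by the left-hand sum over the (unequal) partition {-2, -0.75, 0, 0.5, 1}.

Subinterval widths: 1.25, 0.75, 0.5, 0.5.
Left endpoints: -2, -0.75, 0, 0.5.
f(-2) = 11, f(-0.75) = 1.625, f(0) = -1, f(0.5) = -1.5.
Sum = Σ Δt_i · f(t_i).
Sum = 13.71875.

13.71875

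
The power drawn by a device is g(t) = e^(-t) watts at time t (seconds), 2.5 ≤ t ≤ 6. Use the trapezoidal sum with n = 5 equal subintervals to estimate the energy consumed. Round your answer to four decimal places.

0.0828

Δt = (6 − 2.5)/5 = 0.7.
g(2.5) ≈ 0.0821, g(3.2) ≈ 0.0408, g(3.9) ≈ 0.0202, g(4.6) ≈ 0.0101, g(5.3) ≈ 0.0050, g(6) ≈ 0.0025.
T_5 = (Δt/2)·[g(t_0) + 2g(t_1) + ... + 2g(t_{4}) + g(t_5)].
Sum ≈ 0.0828.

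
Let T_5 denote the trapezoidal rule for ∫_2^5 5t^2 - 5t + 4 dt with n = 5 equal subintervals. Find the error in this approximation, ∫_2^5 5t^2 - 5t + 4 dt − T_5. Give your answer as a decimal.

Exact integral: ∫_2^5 f(t) dt = 154.5.
T_5 = 155.4.
Error = 154.5 − 155.4 = -0.9.

-0.9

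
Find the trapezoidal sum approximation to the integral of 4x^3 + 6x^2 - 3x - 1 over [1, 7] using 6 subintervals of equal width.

3060

Δx = (7 − 1)/6 = 1.
f(1) = 6, f(2) = 49, f(3) = 152, f(4) = 339, f(5) = 634, f(6) = 1061, f(7) = 1644.
T_6 = (Δx/2)·[f(x_0) + 2f(x_1) + ... + 2f(x_{5}) + f(x_6)].
Sum = 3060.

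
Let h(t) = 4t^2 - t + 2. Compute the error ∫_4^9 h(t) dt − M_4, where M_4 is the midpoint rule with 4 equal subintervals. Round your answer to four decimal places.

Exact integral: ∫_4^9 h(t) dt ≈ 864.166667.
M_4 = 861.5625.
Error ≈ 864.166667 − 861.5625 ≈ 2.6042.

2.6042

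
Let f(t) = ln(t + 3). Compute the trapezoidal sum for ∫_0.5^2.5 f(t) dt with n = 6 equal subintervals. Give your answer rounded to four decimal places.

Δt = (2.5 − 0.5)/6 = 1/3.
f(0.5) ≈ 1.2528, f(5/6) ≈ 1.3437, f(7/6) ≈ 1.4271, f(1.5) ≈ 1.5041, f(11/6) ≈ 1.5755, f(13/6) ≈ 1.6422, f(2.5) ≈ 1.7047.
T_6 = (Δt/2)·[f(t_0) + 2f(t_1) + ... + 2f(t_{5}) + f(t_6)].
Sum ≈ 2.9905.

2.9905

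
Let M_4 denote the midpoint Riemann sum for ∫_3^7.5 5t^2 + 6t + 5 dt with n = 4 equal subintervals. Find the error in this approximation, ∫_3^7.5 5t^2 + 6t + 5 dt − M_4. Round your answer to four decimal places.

2.3730

Exact integral: ∫_3^7.5 f(t) dt = 822.375.
M_4 ≈ 820.001953.
Error ≈ 822.375 − 820.001953 ≈ 2.3730.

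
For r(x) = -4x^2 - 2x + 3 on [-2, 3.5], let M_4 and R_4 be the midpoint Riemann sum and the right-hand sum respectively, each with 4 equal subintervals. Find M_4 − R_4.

40.6484375

M_4 = -56.1171875.
R_4 = -96.765625.
M_4 − R_4 = 40.6484375.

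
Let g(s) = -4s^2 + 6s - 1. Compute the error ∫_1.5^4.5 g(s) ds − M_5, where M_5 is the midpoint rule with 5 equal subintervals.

Exact integral: ∫_1.5^4.5 g(s) ds = -66.
M_5 = -65.64.
Error = -66 − (-65.64) = -0.36.

-0.36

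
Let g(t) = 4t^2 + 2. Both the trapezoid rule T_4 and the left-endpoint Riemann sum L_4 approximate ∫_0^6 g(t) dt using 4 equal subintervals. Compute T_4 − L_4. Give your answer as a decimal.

T_4 = 309.
L_4 = 201.
T_4 − L_4 = 108.

108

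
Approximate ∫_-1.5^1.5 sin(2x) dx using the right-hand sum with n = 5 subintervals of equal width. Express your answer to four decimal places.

Δx = (1.5 − (-1.5))/5 = 0.6.
Right endpoints: -0.9, -0.3, 0.3, 0.9, 1.5.
f(-0.9) ≈ -0.9738, f(-0.3) ≈ -0.5646, f(0.3) ≈ 0.5646, f(0.9) ≈ 0.9738, f(1.5) ≈ 0.1411.
Sum = Δx · [f(-0.9) + f(-0.3) + f(0.3) + f(0.9) + f(1.5)].
Sum ≈ 0.0847.

0.0847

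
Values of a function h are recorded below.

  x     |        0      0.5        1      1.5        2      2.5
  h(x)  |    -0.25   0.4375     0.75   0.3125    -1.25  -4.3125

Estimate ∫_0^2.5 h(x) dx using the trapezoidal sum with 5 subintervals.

-1.015625

Δx = 0.5.
T_5 = (0.5/2)·[(-0.25) + 2·0.4375 + 2·0.75 + 2·0.3125 + 2·(-1.25) + (-4.3125)] = -1.015625.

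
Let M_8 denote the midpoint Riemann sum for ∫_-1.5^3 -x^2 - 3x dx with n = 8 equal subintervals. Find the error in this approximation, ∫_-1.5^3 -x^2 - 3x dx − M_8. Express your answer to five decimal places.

-0.11865

Exact integral: ∫_-1.5^3 f(x) dx = -20.25.
M_8 ≈ -20.1313477.
Error ≈ -20.25 − (-20.1313477) ≈ -0.11865.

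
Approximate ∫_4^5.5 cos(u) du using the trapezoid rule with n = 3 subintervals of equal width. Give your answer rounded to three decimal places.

Δu = (5.5 − 4)/3 = 0.5.
f(4) ≈ -0.654, f(4.5) ≈ -0.211, f(5) ≈ 0.284, f(5.5) ≈ 0.709.
T_3 = (Δu/2)·[f(u_0) + 2f(u_1) + 2f(u_2) + f(u_3)].
Sum ≈ 0.050.

0.050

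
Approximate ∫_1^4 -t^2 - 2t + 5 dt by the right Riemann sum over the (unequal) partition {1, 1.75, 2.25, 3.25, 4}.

-29.765625

Subinterval widths: 0.75, 0.5, 1, 0.75.
Right endpoints: 1.75, 2.25, 3.25, 4.
f(1.75) = -1.5625, f(2.25) = -4.5625, f(3.25) = -12.0625, f(4) = -19.
Sum = Σ Δt_i · f(t_i).
Sum = -29.765625.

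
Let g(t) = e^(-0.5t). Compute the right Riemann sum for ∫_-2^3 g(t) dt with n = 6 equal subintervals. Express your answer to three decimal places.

Δt = (3 − (-2))/6 = 5/6.
Right endpoints: -7/6, -1/3, 0.5, 4/3, 13/6, 3.
g(-7/6) ≈ 1.792, g(-1/3) ≈ 1.181, g(0.5) ≈ 0.779, g(4/3) ≈ 0.513, g(13/6) ≈ 0.338, g(3) ≈ 0.223.
Sum = Δt · [g(-7/6) + g(-1/3) + g(0.5) + ...].
Sum ≈ 4.023.

4.023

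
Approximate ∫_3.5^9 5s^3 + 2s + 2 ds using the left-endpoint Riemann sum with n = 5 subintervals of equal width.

Δs = (9 − 3.5)/5 = 1.1.
Left endpoints: 3.5, 4.6, 5.7, 6.8, 7.9.
f(3.5) = 223.375, f(4.6) = 497.88, f(5.7) = 939.365, f(6.8) = 1587.76, f(7.9) = 2482.995.
Sum = Δs · [f(3.5) + f(4.6) + f(5.7) + f(6.8) + f(7.9)].
Sum = 6304.5125.

6304.5125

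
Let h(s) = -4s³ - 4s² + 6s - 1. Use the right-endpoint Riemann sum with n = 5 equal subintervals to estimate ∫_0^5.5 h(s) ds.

Δs = (5.5 − 0)/5 = 1.1.
Right endpoints: 1.1, 2.2, 3.3, 4.4, 5.5.
h(1.1) = -4.564, h(2.2) = -49.752, h(3.3) = -168.508, h(4.4) = -392.776, h(5.5) = -754.5.
Sum = Δs · [h(1.1) + h(2.2) + h(3.3) + h(4.4) + h(5.5)].
Sum = -1507.11.

-1507.11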